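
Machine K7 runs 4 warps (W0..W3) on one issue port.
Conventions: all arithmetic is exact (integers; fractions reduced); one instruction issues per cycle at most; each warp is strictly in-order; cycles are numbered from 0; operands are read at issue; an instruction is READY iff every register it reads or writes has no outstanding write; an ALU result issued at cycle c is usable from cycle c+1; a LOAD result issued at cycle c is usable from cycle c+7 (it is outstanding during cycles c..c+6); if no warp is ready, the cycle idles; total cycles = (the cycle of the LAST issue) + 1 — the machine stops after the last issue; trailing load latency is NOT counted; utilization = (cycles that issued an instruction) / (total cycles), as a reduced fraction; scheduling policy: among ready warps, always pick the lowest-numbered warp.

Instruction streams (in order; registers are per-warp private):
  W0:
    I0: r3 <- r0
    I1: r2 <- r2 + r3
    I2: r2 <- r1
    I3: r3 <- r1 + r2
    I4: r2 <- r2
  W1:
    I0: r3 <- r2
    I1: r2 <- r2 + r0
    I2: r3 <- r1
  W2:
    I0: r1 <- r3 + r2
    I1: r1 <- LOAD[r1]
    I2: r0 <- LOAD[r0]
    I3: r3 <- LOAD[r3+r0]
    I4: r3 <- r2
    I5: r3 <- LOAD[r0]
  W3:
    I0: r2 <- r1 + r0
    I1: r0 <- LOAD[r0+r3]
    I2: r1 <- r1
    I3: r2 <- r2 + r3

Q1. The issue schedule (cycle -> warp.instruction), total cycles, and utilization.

cycle 0: W0.I0
cycle 1: W0.I1
cycle 2: W0.I2
cycle 3: W0.I3
cycle 4: W0.I4
cycle 5: W1.I0
cycle 6: W1.I1
cycle 7: W1.I2
cycle 8: W2.I0
cycle 9: W2.I1
cycle 10: W2.I2
cycle 11: W3.I0
cycle 12: W3.I1
cycle 13: W3.I2
cycle 14: W3.I3
cycle 15: idle
cycle 16: idle
cycle 17: W2.I3
cycle 18: idle
cycle 19: idle
cycle 20: idle
cycle 21: idle
cycle 22: idle
cycle 23: idle
cycle 24: W2.I4
cycle 25: W2.I5

Answer: 26 cycles, utilization 9/13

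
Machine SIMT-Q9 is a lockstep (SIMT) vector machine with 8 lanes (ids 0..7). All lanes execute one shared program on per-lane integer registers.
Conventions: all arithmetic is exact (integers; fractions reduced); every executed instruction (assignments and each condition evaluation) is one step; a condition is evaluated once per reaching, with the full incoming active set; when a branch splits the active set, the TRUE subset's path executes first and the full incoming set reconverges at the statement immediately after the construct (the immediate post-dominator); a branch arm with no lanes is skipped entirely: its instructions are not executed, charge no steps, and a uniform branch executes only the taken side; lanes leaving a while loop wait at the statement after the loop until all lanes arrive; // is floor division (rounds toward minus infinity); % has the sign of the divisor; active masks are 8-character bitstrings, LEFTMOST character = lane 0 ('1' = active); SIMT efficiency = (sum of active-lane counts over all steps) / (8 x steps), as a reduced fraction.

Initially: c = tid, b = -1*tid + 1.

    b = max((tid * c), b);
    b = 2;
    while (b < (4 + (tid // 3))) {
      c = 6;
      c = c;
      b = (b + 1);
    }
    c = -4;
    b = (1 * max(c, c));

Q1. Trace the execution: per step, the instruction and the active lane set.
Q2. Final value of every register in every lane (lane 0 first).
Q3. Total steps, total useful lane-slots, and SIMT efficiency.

step 0: b <- max((tid * c), b)       11111111
step 1: b <- 2                       11111111
step 2: eval (b < (4 + (tid // 3)))  11111111
step 3: c <- 6                       11111111
step 4: c <- c                       11111111
step 5: b <- (b + 1)                 11111111
step 6: eval (b < (4 + (tid // 3)))  11111111
step 7: c <- 6                       11111111
step 8: c <- c                       11111111
step 9: b <- (b + 1)                 11111111
step 10: eval (b < (4 + (tid // 3)))  11111111
step 11: c <- 6                       00011111
step 12: c <- c                       00011111
step 13: b <- (b + 1)                 00011111
step 14: eval (b < (4 + (tid // 3)))  00011111
step 15: c <- 6                       00000011
step 16: c <- c                       00000011
step 17: b <- (b + 1)                 00000011
step 18: eval (b < (4 + (tid // 3)))  00000011
step 19: c <- -4                      11111111
step 20: b <- (1 * max(c, c))         11111111

Answer: 21 steps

c: -4,-4,-4,-4,-4,-4,-4,-4
b: -4,-4,-4,-4,-4,-4,-4,-4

steps = 21; useful = 132; efficiency = 132/168 = 11/14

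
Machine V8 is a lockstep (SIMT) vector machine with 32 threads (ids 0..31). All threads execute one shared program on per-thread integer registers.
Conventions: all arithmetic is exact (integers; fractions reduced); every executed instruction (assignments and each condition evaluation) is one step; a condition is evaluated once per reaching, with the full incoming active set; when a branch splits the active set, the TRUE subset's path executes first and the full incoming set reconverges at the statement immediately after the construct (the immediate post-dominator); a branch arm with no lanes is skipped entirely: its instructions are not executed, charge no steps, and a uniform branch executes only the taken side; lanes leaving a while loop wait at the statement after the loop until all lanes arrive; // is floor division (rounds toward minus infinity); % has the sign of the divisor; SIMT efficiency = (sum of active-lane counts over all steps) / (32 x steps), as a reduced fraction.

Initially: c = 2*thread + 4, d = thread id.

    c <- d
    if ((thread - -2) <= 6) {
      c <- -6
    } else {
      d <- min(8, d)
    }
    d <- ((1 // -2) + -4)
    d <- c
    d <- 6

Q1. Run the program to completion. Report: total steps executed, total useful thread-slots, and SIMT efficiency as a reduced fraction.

Answer: 7 steps, 192 useful, 6/7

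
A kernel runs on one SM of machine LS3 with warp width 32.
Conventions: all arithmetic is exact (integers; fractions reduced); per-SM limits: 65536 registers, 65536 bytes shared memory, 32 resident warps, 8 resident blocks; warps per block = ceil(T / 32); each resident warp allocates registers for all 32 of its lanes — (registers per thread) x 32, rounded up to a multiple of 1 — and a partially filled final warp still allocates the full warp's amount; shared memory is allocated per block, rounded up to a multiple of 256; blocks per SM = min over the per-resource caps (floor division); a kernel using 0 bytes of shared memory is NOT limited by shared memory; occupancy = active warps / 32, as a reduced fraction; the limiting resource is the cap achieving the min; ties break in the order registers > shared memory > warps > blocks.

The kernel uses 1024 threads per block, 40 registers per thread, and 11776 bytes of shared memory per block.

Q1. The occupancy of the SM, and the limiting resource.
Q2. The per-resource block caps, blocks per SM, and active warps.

Answer: occupancy 1, limited by registers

registers: 1 block
shared memory: 5 blocks
warps: 1 block
blocks: 8 blocks

Answer: 1 block, 32 active warps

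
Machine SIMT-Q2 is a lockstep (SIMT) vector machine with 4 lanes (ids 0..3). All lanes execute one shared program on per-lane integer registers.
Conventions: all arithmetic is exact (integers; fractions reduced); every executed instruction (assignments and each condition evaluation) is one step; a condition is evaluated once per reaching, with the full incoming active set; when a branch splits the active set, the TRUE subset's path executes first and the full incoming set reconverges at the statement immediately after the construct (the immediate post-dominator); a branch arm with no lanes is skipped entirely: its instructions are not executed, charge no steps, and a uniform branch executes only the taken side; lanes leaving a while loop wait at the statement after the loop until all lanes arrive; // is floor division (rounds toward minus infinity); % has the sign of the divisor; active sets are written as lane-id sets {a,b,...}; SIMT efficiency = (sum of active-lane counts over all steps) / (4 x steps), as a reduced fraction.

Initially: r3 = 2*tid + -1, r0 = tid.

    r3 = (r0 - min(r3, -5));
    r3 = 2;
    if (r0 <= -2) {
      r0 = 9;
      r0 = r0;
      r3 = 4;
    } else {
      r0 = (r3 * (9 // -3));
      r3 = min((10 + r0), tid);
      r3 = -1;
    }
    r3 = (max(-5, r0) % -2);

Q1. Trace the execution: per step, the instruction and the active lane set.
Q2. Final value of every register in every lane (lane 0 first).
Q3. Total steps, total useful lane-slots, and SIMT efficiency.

step 0: r3 <- (r0 - min(r3, -5))     {0,1,2,3}
step 1: r3 <- 2                      {0,1,2,3}
step 2: eval (r0 <= -2)              {0,1,2,3}
step 3: r0 <- (r3 * (9 // -3))       {0,1,2,3}
step 4: r3 <- min((10 + r0), tid)    {0,1,2,3}
step 5: r3 <- -1                     {0,1,2,3}
step 6: r3 <- (max(-5, r0) % -2)     {0,1,2,3}

Answer: 7 steps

r3: -1,-1,-1,-1
r0: -6,-6,-6,-6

steps = 7; useful = 28; efficiency = 28/28 = 1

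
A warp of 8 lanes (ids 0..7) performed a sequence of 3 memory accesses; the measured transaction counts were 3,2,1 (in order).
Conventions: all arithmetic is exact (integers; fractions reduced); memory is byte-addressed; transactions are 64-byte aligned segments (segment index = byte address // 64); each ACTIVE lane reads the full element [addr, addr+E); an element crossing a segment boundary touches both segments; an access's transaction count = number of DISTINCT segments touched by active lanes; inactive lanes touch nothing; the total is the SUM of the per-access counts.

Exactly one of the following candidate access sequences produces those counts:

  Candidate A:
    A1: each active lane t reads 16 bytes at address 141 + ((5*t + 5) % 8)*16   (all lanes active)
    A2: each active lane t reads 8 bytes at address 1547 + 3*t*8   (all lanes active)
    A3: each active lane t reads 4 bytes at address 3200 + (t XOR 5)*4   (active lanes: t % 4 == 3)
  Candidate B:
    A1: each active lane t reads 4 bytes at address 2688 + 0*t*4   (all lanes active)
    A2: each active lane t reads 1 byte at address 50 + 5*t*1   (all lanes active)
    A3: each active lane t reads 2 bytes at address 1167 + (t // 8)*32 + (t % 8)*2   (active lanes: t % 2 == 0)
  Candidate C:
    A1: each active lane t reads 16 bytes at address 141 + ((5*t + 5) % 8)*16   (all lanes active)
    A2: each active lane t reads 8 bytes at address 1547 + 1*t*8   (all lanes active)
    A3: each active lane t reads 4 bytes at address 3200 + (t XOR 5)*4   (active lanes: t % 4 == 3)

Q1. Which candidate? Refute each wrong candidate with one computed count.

A: A2 gives 3 transactions, not 2
B: A1 gives 1 transaction, not 3
C: all counts match (3,2,1)

Answer: C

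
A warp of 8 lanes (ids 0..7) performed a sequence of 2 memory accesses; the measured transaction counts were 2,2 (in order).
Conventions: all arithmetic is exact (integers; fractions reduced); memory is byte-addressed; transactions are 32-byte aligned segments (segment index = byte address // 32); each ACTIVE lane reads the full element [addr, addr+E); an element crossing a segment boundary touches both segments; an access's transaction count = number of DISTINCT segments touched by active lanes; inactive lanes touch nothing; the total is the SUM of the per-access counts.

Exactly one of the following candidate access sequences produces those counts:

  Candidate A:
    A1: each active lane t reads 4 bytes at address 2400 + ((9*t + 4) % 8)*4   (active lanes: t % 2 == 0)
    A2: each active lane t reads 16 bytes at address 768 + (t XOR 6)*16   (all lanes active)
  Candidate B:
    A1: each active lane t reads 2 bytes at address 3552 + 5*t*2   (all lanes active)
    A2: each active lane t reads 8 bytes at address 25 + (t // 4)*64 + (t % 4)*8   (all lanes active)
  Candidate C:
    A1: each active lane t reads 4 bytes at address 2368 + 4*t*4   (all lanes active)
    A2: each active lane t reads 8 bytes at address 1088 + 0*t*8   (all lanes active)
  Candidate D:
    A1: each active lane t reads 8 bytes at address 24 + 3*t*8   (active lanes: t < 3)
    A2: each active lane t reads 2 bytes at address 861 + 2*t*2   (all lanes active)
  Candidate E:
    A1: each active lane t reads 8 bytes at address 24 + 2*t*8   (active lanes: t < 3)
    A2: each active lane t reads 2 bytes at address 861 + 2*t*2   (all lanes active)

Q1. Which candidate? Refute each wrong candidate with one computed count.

A: A1 gives 1 transaction, not 2
B: A1 gives 3 transactions, not 2
C: A1 gives 4 transactions, not 2
D: A1 gives 3 transactions, not 2
E: all counts match (2,2)

Answer: E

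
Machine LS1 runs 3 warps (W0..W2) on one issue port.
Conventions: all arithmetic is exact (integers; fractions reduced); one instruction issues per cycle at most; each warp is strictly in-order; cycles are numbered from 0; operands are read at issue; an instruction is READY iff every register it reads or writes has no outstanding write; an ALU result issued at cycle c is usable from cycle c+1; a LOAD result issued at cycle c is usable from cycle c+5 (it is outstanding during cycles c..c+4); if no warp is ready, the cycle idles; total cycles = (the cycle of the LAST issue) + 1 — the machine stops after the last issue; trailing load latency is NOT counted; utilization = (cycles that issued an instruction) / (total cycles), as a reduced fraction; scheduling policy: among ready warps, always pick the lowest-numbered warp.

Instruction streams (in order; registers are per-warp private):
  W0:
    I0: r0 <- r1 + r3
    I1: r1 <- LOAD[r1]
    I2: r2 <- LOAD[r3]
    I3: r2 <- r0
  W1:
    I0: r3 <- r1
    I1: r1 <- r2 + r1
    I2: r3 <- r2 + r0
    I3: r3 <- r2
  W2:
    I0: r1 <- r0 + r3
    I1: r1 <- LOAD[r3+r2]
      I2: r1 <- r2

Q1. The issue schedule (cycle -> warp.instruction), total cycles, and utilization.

cycle 0: W0.I0
cycle 1: W0.I1
cycle 2: W0.I2
cycle 3: W1.I0
cycle 4: W1.I1
cycle 5: W1.I2
cycle 6: W1.I3
cycle 7: W0.I3
cycle 8: W2.I0
cycle 9: W2.I1
cycle 10: idle
cycle 11: idle
cycle 12: idle
cycle 13: idle
cycle 14: W2.I2

Answer: 15 cycles, utilization 11/15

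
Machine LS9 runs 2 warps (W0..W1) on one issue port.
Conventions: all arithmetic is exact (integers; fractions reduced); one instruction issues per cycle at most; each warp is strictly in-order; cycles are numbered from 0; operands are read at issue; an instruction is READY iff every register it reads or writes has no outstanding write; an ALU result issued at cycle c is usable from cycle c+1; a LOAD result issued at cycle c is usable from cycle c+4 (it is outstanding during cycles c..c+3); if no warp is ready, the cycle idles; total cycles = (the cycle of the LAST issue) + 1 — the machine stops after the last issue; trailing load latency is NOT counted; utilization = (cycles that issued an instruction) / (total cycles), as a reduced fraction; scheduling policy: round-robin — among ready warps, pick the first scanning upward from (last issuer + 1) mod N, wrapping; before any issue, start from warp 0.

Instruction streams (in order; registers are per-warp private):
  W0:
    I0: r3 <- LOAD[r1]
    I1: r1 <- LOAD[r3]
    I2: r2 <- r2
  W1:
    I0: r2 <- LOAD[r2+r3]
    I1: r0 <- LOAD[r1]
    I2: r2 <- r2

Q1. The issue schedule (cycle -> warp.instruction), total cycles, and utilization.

cycle 0: W0.I0
cycle 1: W1.I0
cycle 2: W1.I1
cycle 3: idle
cycle 4: W0.I1
cycle 5: W1.I2
cycle 6: W0.I2

Answer: 7 cycles, utilization 6/7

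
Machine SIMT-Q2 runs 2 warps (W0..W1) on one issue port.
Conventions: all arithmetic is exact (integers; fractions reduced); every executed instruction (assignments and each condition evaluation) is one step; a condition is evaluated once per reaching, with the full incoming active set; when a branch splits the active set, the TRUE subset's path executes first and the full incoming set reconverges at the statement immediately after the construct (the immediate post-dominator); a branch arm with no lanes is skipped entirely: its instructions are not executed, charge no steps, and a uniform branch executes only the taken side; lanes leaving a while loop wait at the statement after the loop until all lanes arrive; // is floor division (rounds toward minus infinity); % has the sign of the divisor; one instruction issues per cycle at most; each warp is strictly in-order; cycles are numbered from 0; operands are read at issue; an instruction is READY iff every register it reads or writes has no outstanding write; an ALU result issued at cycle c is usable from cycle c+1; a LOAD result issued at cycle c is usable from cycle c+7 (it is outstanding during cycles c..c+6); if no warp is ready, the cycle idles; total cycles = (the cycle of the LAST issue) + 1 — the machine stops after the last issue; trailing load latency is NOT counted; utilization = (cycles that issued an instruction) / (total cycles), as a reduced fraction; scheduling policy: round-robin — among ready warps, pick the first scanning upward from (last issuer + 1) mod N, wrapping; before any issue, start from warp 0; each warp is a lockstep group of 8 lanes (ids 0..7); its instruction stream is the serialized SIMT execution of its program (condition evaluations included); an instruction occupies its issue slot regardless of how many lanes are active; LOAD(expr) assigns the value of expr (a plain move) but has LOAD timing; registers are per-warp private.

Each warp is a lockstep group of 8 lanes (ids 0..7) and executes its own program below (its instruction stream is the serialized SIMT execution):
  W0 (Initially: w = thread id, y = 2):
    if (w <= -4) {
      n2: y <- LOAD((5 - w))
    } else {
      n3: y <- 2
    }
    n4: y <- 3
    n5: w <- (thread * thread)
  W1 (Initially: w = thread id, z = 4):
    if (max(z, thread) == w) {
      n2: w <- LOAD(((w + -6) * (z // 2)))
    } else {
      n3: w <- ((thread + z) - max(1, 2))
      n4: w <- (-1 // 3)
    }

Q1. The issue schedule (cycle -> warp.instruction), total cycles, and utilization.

cycle 0: W0.I0
cycle 1: W1.I0
cycle 2: W0.I1
cycle 3: W1.I1
cycle 4: W0.I2
cycle 5: W0.I3
cycle 6: idle
cycle 7: idle
cycle 8: idle
cycle 9: idle
cycle 10: W1.I2
cycle 11: W1.I3

Answer: 12 cycles, utilization 2/3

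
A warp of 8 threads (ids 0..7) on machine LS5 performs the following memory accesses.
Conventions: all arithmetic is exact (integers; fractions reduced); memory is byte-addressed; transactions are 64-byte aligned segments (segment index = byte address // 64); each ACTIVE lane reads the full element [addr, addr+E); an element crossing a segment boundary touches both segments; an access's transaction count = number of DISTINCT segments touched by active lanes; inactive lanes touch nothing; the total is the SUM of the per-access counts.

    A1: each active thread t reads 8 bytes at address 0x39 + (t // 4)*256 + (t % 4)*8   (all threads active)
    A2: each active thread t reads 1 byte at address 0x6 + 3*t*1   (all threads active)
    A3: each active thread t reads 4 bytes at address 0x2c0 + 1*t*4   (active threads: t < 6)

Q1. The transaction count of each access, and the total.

A1: 4 transactions
A2: 1 transaction
A3: 1 transaction

Answer: 4,1,1; total 6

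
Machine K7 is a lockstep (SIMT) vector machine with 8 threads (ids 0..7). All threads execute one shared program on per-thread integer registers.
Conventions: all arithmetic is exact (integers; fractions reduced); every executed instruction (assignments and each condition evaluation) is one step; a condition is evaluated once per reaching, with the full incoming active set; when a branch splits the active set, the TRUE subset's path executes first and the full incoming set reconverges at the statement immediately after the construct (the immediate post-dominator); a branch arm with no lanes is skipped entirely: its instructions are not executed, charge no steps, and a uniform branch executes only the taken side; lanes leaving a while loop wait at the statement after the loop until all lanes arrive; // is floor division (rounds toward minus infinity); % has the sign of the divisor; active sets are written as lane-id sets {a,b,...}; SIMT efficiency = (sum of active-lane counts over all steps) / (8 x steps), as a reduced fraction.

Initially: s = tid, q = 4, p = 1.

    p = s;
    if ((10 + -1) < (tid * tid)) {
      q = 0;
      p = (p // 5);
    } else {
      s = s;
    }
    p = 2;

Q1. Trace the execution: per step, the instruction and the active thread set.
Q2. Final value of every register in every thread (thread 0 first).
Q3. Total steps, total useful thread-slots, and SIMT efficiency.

step 0: p <- s                       {0,1,2,3,4,5,6,7}
step 1: eval ((10 + -1) < (tid * tid)) {0,1,2,3,4,5,6,7}
step 2: q <- 0                       {4,5,6,7}
step 3: p <- (p // 5)                {4,5,6,7}
step 4: s <- s                       {0,1,2,3}
step 5: p <- 2                       {0,1,2,3,4,5,6,7}

Answer: 6 steps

s: 0,1,2,3,4,5,6,7
q: 4,4,4,4,0,0,0,0
p: 2,2,2,2,2,2,2,2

steps = 6; useful = 36; efficiency = 36/48 = 3/4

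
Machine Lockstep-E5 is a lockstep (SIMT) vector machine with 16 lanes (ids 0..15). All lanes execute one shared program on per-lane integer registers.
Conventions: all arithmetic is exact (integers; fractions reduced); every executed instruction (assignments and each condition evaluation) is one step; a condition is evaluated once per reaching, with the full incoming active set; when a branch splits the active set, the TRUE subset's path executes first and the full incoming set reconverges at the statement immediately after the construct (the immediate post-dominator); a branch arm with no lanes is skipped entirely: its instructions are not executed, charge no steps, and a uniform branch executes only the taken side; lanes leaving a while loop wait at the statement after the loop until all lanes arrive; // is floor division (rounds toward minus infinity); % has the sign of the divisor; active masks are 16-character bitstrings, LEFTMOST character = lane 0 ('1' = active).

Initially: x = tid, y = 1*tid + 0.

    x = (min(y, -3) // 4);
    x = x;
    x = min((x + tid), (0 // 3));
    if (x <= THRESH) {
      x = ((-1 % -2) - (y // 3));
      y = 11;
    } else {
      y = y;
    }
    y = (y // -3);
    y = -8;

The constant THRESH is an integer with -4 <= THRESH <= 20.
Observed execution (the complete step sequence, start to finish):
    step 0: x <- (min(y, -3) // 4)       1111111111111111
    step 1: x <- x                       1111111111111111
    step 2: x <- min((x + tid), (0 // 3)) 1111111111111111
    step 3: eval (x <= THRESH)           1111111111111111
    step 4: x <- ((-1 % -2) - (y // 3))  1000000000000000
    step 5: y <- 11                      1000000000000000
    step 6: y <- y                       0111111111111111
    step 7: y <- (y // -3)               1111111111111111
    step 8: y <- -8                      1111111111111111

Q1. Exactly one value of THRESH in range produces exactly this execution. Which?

Answer: THRESH = -1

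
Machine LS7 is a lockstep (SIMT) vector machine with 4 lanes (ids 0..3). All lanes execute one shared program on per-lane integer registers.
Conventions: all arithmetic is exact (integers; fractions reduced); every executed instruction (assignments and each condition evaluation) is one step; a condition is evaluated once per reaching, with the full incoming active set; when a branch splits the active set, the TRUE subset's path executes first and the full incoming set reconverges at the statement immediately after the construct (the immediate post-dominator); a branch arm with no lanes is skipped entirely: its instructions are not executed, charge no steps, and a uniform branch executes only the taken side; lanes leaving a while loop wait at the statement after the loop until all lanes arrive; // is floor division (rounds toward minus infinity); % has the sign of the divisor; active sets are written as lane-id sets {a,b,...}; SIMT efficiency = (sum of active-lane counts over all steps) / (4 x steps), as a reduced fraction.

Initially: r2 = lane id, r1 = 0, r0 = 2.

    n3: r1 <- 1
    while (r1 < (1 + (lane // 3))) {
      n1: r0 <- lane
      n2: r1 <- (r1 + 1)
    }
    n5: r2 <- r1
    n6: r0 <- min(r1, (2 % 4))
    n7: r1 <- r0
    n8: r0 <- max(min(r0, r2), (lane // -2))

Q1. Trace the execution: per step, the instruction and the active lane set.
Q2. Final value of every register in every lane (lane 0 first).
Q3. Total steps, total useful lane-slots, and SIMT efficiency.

step 0: r1 <- 1                      {0,1,2,3}
step 1: eval (r1 < (1 + (lane // 3))) {0,1,2,3}
step 2: r0 <- lane                   {3}
step 3: r1 <- (r1 + 1)               {3}
step 4: eval (r1 < (1 + (lane // 3))) {3}
step 5: r2 <- r1                     {0,1,2,3}
step 6: r0 <- min(r1, (2 % 4))       {0,1,2,3}
step 7: r1 <- r0                     {0,1,2,3}
step 8: r0 <- max(min(r0, r2), (lane // -2)) {0,1,2,3}

Answer: 9 steps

r2: 1,1,1,2
r1: 1,1,1,2
r0: 1,1,1,2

steps = 9; useful = 27; efficiency = 27/36 = 3/4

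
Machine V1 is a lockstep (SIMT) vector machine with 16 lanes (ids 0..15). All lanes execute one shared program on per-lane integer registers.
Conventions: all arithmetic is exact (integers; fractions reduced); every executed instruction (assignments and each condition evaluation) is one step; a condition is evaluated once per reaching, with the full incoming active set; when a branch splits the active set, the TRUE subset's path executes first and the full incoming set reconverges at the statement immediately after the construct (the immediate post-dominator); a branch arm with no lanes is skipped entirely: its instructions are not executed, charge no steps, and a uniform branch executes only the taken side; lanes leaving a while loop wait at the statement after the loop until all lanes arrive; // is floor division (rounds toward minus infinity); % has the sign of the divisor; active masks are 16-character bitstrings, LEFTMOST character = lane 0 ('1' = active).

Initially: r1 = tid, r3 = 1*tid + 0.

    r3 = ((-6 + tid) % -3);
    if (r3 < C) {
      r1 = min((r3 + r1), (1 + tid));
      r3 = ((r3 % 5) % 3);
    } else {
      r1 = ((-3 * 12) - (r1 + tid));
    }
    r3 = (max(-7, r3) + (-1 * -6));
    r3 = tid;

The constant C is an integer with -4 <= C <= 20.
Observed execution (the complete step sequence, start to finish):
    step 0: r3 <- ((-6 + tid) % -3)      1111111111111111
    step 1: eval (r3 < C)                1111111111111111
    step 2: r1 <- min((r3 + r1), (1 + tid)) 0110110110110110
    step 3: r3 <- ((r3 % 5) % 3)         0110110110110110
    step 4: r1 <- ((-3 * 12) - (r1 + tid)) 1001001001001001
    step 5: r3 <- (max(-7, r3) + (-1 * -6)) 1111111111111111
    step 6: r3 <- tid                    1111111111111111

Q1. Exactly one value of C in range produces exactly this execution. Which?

Answer: C = 0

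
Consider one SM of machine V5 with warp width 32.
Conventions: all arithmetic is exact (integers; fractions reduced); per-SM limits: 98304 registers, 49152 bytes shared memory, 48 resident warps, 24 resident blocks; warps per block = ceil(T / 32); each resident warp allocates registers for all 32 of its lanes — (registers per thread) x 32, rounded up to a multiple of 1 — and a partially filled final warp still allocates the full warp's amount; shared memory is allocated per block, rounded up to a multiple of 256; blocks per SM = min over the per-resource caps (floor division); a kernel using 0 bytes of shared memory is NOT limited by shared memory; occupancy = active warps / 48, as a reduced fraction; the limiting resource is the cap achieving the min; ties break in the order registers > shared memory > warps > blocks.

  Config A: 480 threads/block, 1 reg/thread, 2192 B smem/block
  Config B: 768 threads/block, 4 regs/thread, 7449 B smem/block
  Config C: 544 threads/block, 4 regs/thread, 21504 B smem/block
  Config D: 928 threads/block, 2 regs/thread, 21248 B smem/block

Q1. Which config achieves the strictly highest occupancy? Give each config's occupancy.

occupancies: A 15/16, B 1, C 17/24, D 29/48

Answer: B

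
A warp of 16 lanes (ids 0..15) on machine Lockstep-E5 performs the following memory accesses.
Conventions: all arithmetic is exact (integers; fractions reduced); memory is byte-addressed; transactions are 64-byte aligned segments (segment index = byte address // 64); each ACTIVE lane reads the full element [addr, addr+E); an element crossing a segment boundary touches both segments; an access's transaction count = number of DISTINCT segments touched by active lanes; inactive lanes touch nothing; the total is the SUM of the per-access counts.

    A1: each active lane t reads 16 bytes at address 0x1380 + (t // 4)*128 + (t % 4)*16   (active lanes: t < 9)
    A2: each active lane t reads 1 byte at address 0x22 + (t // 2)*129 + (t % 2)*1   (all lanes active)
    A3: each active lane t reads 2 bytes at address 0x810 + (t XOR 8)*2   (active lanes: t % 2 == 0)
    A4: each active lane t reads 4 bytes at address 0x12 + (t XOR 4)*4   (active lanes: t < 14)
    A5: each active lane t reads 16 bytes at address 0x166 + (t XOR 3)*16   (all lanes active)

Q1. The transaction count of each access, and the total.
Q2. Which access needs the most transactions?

A1: 3 transactions
A2: 8 transactions
A3: 1 transaction
A4: 2 transactions
A5: 5 transactions

Answer: 3,8,1,2,5; total 19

Answer: A2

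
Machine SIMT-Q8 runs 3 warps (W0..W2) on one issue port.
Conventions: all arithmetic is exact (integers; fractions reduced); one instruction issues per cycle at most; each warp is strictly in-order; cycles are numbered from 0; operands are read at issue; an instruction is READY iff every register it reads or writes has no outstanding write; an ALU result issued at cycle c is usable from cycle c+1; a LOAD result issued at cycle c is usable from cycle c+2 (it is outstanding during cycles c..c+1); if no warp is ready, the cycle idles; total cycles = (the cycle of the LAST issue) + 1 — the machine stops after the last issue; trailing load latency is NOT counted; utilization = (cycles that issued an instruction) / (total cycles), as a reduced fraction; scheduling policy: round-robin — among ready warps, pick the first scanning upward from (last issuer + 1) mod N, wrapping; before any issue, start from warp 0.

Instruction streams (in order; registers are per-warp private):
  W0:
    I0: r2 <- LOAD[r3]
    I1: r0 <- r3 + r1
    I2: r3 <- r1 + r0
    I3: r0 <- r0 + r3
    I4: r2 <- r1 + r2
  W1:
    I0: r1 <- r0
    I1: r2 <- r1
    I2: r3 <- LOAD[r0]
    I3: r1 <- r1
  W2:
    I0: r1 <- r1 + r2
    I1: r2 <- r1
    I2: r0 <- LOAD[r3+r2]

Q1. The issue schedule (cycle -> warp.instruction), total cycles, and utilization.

cycle 0: W0.I0
cycle 1: W1.I0
cycle 2: W2.I0
cycle 3: W0.I1
cycle 4: W1.I1
cycle 5: W2.I1
cycle 6: W0.I2
cycle 7: W1.I2
cycle 8: W2.I2
cycle 9: W0.I3
cycle 10: W1.I3
cycle 11: W0.I4

Answer: 12 cycles, utilization 1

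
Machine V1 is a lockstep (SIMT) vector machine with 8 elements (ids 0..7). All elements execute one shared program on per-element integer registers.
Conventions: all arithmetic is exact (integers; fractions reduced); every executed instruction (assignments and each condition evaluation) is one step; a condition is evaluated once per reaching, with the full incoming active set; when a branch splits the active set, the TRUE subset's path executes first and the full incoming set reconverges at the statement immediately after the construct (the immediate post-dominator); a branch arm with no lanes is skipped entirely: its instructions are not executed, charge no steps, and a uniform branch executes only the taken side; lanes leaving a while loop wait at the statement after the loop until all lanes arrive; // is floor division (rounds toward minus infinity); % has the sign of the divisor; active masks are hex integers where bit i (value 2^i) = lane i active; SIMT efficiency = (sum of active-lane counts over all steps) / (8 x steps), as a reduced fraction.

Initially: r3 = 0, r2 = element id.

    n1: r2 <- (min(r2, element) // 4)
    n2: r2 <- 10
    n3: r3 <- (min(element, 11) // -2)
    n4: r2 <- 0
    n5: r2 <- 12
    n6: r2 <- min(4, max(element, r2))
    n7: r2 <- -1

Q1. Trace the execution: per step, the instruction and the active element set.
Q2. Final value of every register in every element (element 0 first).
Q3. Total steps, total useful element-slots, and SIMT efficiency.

step 0: r2 <- (min(r2, element) // 4) 0xff
step 1: r2 <- 10                     0xff
step 2: r3 <- (min(element, 11) // -2) 0xff
step 3: r2 <- 0                      0xff
step 4: r2 <- 12                     0xff
step 5: r2 <- min(4, max(element, r2)) 0xff
step 6: r2 <- -1                     0xff

Answer: 7 steps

r3: 0,-1,-1,-2,-2,-3,-3,-4
r2: -1,-1,-1,-1,-1,-1,-1,-1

steps = 7; useful = 56; efficiency = 56/56 = 1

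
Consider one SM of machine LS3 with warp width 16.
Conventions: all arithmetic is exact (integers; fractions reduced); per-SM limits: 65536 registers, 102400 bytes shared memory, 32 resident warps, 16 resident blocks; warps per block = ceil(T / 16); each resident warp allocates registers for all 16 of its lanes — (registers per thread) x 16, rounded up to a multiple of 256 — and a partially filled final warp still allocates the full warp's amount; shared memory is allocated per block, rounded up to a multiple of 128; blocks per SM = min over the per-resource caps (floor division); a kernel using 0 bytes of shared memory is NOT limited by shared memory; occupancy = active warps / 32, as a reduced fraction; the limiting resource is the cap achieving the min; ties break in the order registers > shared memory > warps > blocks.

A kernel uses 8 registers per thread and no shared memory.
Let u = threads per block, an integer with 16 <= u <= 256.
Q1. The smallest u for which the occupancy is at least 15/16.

Answer: u = 17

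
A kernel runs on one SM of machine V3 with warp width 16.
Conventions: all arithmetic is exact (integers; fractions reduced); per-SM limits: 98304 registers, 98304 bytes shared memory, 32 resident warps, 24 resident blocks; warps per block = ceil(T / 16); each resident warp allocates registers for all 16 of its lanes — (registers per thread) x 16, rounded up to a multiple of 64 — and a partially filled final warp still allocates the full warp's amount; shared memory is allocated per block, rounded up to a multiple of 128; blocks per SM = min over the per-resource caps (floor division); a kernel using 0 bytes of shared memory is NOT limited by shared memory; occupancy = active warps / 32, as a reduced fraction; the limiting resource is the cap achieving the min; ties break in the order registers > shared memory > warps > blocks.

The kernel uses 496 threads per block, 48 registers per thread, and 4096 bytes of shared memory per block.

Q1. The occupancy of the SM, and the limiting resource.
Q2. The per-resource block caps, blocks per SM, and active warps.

Answer: occupancy 31/32, limited by warps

registers: 4 blocks
shared memory: 24 blocks
warps: 1 block
blocks: 24 blocks

Answer: 1 block, 31 active warps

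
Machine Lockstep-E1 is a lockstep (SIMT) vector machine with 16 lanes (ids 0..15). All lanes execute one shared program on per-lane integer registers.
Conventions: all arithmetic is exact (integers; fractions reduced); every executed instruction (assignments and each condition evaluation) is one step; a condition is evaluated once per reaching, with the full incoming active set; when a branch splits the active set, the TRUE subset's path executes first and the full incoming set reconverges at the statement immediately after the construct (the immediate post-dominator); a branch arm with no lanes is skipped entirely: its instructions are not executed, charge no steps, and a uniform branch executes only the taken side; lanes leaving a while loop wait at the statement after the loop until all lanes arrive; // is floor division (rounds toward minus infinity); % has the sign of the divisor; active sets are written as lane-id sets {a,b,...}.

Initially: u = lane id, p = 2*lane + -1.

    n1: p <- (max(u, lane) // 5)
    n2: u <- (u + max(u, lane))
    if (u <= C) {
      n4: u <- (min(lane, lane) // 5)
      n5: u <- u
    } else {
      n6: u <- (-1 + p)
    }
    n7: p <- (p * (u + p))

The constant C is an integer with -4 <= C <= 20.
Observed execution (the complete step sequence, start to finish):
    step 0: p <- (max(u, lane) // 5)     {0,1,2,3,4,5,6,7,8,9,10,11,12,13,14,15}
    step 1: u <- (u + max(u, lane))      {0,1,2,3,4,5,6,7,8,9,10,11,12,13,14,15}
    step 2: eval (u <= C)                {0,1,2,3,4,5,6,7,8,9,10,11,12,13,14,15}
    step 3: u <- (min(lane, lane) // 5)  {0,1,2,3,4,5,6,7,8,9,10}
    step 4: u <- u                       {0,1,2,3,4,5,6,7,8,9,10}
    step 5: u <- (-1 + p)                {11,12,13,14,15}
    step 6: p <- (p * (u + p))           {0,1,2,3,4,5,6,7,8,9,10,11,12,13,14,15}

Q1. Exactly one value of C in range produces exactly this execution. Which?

Answer: C = 20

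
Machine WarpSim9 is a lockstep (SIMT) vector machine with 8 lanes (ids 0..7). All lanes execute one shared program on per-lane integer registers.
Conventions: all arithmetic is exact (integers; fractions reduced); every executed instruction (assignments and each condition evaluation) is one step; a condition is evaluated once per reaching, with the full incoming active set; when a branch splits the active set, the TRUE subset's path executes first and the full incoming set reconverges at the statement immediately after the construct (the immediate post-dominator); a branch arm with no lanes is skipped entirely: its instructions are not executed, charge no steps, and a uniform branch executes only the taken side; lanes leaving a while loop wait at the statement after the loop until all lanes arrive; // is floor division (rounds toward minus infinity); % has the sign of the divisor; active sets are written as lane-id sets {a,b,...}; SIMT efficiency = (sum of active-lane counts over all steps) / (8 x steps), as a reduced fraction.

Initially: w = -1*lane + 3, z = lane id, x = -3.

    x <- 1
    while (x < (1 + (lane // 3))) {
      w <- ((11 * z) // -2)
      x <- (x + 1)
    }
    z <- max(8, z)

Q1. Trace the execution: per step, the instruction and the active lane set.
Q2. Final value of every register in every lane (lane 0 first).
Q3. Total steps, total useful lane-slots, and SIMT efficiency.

step 0: x <- 1                       {0,1,2,3,4,5,6,7}
step 1: eval (x < (1 + (lane // 3))) {0,1,2,3,4,5,6,7}
step 2: w <- ((11 * z) // -2)        {3,4,5,6,7}
step 3: x <- (x + 1)                 {3,4,5,6,7}
step 4: eval (x < (1 + (lane // 3))) {3,4,5,6,7}
step 5: w <- ((11 * z) // -2)        {6,7}
step 6: x <- (x + 1)                 {6,7}
step 7: eval (x < (1 + (lane // 3))) {6,7}
step 8: z <- max(8, z)               {0,1,2,3,4,5,6,7}

Answer: 9 steps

w: 3,2,1,-17,-22,-28,-33,-39
z: 8,8,8,8,8,8,8,8
x: 1,1,1,2,2,2,3,3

steps = 9; useful = 45; efficiency = 45/72 = 5/8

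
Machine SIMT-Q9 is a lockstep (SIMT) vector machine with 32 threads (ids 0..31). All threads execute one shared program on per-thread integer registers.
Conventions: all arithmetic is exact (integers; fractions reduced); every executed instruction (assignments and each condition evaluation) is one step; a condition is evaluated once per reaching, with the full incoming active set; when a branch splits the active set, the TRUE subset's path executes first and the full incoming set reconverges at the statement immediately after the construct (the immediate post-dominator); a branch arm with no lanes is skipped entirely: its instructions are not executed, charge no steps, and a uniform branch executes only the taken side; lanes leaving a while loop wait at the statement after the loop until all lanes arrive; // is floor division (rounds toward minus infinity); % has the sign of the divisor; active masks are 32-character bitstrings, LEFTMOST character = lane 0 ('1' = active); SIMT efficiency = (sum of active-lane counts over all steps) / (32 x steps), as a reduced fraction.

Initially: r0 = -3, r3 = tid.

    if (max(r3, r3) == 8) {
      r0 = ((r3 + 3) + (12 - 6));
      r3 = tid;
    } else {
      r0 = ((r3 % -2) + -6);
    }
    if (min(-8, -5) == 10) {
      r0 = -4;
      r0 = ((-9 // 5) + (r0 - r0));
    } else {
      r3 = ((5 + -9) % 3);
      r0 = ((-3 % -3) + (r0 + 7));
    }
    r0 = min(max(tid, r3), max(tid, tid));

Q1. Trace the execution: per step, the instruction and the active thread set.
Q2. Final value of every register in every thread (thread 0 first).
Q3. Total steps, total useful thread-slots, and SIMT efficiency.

step 0: eval (max(r3, r3) == 8)      11111111111111111111111111111111
step 1: r0 <- ((r3 + 3) + (12 - 6))  00000000100000000000000000000000
step 2: r3 <- tid                    00000000100000000000000000000000
step 3: r0 <- ((r3 % -2) + -6)       11111111011111111111111111111111
step 4: eval (min(-8, -5) == 10)     11111111111111111111111111111111
step 5: r3 <- ((5 + -9) % 3)         11111111111111111111111111111111
step 6: r0 <- ((-3 % -3) + (r0 + 7)) 11111111111111111111111111111111
step 7: r0 <- min(max(tid, r3), max(tid, tid)) 11111111111111111111111111111111

Answer: 8 steps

r0: 0,1,2,3,4,5,6,7,8,9,10,11,12,13,14,15,16,17,18,19,20,21,22,23,24,25,26,27,28,29,30,31
r3: 2,2,2,2,2,2,2,2,2,2,2,2,2,2,2,2,2,2,2,2,2,2,2,2,2,2,2,2,2,2,2,2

steps = 8; useful = 193; efficiency = 193/256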